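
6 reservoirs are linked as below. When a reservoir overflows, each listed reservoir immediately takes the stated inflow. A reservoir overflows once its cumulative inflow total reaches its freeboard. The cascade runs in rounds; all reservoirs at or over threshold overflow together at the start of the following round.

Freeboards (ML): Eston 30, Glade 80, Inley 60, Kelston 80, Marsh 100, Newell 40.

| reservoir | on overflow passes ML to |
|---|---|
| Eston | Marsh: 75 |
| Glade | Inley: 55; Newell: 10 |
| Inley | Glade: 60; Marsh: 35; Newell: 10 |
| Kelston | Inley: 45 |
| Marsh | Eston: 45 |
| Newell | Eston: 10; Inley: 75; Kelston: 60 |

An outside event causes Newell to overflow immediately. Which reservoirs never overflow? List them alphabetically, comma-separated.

Eston, Glade, Kelston, Marsh

Round 1 — Newell overflows (initial).
  Eston: +10 → 10 < 30
  Inley: +75 → 75 ≥ 60
  Kelston: +60 → 60 < 80
Round 2 — Inley overflows.
  Glade: +60 → 60 < 80
  Marsh: +35 → 35 < 100
No further overflows.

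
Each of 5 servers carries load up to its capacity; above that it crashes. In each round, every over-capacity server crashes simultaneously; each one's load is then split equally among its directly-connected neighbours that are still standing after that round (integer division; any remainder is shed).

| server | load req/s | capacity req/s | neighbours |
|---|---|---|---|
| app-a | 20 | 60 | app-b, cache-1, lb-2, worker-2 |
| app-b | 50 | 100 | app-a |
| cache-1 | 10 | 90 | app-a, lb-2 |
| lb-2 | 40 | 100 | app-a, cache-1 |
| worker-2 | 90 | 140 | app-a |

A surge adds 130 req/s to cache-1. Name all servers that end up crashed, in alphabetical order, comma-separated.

app-a, cache-1, lb-2

Round 1 — cache-1 at 140 > 90. cache-1 crashes.
  cache-1 sheds 140 req/s to app-a, lb-2: 70 each.
    app-a: 20+70 = 90 > 60
    lb-2: 40+70 = 110 > 100
Round 2 — app-a, lb-2 crash.
  app-a sheds 90 req/s to app-b, worker-2: 45 each.
    app-b: 50+45 = 95 ≤ 100
    worker-2: 90+45 = 135 ≤ 140
  lb-2 sheds 110 req/s: no online neighbours, lost.
No further crashes.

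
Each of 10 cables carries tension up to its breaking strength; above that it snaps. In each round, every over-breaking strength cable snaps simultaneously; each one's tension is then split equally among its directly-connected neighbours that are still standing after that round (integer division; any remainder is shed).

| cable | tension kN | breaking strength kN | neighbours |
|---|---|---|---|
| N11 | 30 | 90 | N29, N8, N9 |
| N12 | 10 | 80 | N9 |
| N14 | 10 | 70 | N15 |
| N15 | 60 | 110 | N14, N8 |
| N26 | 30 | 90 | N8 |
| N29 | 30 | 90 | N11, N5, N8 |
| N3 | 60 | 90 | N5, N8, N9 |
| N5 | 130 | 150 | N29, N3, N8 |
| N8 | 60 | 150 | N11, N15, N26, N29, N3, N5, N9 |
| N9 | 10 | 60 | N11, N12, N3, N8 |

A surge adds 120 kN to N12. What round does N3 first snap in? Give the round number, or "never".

Round 1 — N12 at 130 > 80. N12 snaps.
  N12 sheds 130 kN to N9: 130 each.
    N9: 10+130 = 140 > 60
Round 2 — N9 snaps.
  N9 sheds 140 kN to N11, N3, N8: 46 each (2 lost).
    N11: 30+46 = 76 ≤ 90
    N3: 60+46 = 106 > 90
    N8: 60+46 = 106 ≤ 150
Round 3 — N3 snaps.
  N3 sheds 106 kN to N5, N8: 53 each.
    N5: 130+53 = 183 > 150
    N8: 106+53 = 159 > 150
Round 4 — N5, N8 snap.
  N5 sheds 183 kN to N29: 183 each.
    N29: 30+183 = 213 > 90
  N8 sheds 159 kN to N11, N15, N26, N29: 39 each (3 lost).
    N11: 76+39 = 115 > 90
    N15: 60+39 = 99 ≤ 110
    N26: 30+39 = 69 ≤ 90
    N29: 213+39 = 252 > 90
Round 5 — N11, N29 snap.
  N11 sheds 115 kN: no online neighbours, lost.
  N29 sheds 252 kN: no online neighbours, lost.
No further breaks.

3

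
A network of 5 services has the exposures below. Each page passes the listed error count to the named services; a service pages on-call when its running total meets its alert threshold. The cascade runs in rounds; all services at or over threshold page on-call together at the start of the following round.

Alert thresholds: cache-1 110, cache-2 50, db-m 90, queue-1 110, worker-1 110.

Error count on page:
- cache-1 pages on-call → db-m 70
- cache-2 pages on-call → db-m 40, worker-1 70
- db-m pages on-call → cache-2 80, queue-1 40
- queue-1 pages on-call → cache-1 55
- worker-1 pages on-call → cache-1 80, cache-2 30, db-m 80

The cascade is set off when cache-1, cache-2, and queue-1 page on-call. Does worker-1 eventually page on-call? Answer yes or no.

Round 1 — cache-1, cache-2, queue-1 page on-call (initial).
  db-m: +70+40 → 110 ≥ 90
  worker-1: +70 → 70 < 110
Round 2 — db-m pages on-call.
No further pages.

no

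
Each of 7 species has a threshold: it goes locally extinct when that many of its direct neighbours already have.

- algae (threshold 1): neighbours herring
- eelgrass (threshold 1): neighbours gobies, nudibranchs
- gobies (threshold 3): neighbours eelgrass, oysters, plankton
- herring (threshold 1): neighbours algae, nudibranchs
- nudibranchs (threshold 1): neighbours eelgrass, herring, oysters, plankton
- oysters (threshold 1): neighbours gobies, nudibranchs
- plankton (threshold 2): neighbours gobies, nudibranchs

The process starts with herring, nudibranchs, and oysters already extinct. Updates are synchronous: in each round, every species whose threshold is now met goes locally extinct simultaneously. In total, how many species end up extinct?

Round 1 — herring, nudibranchs, oysters go locally extinct (initial).
Round 2 — checking thresholds:
  algae: 1 of 1 neighbours ≥ 1, goes locally extinct.
  eelgrass: 1 of 2 neighbours ≥ 1, goes locally extinct.
  gobies: 1 of 3 neighbours < 3, not yet.
  plankton: 1 of 2 neighbours < 2, not yet.
Round 3 — no new extinctions; cascade stops.

5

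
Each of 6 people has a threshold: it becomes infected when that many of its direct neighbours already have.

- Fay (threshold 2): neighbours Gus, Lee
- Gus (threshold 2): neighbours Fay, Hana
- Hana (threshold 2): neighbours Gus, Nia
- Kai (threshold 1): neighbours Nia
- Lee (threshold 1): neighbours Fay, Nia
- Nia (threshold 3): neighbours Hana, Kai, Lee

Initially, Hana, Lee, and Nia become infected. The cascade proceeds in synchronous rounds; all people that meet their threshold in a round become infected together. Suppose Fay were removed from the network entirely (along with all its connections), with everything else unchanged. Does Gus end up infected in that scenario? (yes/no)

no

With Fay removed:
Round 1 — Hana, Lee, Nia become infected (initial).
Round 2 — checking thresholds:
  Gus: 1 of 1 neighbours < 2, holds.
  Kai: 1 of 1 neighbours ≥ 1, becomes infected.
Round 3 — no new infections; cascade stops.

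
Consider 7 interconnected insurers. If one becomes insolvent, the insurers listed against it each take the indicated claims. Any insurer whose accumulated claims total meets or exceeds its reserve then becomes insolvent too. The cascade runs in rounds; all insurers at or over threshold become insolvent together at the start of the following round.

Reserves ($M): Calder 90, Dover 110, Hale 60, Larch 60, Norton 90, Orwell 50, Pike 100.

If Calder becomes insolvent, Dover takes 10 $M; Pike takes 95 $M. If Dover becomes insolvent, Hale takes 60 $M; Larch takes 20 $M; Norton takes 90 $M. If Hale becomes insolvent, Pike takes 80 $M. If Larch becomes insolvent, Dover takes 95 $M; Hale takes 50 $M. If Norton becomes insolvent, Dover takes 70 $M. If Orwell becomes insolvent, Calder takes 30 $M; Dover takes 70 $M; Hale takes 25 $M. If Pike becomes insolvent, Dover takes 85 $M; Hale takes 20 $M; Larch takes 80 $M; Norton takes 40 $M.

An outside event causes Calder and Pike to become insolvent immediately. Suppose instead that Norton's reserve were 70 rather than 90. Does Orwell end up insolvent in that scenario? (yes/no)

With Norton's reserve at 70:
Round 1 — Calder, Pike become insolvent (initial).
  Dover: +10+85 → 95 < 110
  Hale: +20 → 20 < 60
  Larch: +80 → 80 ≥ 60
  Norton: +40 → 40 < 70
Round 2 — Larch becomes insolvent.
  Dover: +95 → 190 ≥ 110
  Hale: +50 → 70 ≥ 60
Round 3 — Dover, Hale become insolvent.
  Norton: +90 → 130 ≥ 70
Round 4 — Norton becomes insolvent.
No further insolvencies.

no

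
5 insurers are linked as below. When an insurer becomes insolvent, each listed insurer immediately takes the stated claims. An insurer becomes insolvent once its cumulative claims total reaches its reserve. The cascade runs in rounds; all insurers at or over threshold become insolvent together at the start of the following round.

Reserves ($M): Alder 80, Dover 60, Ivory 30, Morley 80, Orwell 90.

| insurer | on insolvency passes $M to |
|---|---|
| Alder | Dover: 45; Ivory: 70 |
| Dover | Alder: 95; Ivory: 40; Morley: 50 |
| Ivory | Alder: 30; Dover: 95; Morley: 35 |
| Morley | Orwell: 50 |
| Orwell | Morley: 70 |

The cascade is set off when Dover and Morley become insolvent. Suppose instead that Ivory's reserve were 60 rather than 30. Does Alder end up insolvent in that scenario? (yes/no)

yes

With Ivory's reserve at 60:
Round 1 — Dover, Morley become insolvent (initial).
  Alder: +95 → 95 ≥ 80
  Ivory: +40 → 40 < 60
  Orwell: +50 → 50 < 90
Round 2 — Alder becomes insolvent.
  Ivory: +70 → 110 ≥ 60
Round 3 — Ivory becomes insolvent.
No further insolvencies.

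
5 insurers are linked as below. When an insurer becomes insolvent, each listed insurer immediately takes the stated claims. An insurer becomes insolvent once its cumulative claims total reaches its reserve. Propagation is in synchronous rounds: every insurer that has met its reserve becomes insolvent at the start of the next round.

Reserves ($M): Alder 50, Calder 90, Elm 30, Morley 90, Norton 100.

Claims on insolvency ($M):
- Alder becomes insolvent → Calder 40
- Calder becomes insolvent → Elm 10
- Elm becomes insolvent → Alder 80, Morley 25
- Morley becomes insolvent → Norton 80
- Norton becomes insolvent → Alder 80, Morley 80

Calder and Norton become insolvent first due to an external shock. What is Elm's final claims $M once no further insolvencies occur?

Round 1 — Calder, Norton become insolvent (initial).
  Alder: +80 → 80 ≥ 50
  Elm: +10 → 10 < 30
  Morley: +80 → 80 < 90
Round 2 — Alder becomes insolvent.
No further insolvencies.

10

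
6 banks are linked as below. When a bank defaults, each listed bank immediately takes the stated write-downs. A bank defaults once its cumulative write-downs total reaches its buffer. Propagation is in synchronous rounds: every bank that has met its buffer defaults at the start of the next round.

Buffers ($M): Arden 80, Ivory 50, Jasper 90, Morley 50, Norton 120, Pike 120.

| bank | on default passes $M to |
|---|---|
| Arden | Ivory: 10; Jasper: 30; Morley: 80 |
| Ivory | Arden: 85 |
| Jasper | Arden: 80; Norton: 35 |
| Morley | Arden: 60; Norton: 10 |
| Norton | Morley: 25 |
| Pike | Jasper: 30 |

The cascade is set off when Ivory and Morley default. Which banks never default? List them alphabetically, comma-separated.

Round 1 — Ivory, Morley default (initial).
  Arden: +85+60 → 145 ≥ 80
  Norton: +10 → 10 < 120
Round 2 — Arden defaults.
  Jasper: +30 → 30 < 90
No further defaults.

Jasper, Norton, Pike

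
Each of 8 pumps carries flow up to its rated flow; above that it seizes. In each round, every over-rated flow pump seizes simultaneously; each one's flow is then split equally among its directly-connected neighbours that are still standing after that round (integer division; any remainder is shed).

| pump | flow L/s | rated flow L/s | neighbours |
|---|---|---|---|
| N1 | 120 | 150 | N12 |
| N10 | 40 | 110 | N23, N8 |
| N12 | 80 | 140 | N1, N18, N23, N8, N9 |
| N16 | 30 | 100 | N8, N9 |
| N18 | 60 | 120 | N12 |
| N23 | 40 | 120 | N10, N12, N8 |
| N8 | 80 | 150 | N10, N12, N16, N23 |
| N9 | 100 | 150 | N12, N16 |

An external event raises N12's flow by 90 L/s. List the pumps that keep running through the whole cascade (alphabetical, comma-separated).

Round 1 — N12 at 170 > 140. N12 seizes.
  N12 sheds 170 L/s to N1, N18, N23, N8, N9: 34 each.
    N1: 120+34 = 154 > 150
    N18: 60+34 = 94 ≤ 120
    N23: 40+34 = 74 ≤ 120
    N8: 80+34 = 114 ≤ 150
    N9: 100+34 = 134 ≤ 150
Round 2 — N1 seizes.
  N1 sheds 154 L/s: no online neighbours, lost.
No further seizures.

N10, N16, N18, N23, N8, N9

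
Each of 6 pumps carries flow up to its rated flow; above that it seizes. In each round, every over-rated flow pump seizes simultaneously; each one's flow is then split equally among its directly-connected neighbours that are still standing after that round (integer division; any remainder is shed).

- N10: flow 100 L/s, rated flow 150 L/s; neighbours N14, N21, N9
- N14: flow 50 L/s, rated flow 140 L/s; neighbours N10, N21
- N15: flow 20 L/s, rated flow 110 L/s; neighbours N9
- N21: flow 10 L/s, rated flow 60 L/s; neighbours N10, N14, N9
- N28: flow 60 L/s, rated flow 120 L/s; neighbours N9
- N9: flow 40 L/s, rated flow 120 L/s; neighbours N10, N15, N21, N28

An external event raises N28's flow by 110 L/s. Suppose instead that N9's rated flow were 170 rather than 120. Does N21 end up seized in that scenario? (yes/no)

yes

With N9's rated flow at 170:
Round 1 — N28 at 170 > 120. N28 seizes.
  N28 sheds 170 L/s to N9: 170 each.
    N9: 40+170 = 210 > 170
Round 2 — N9 seizes.
  N9 sheds 210 L/s to N10, N15, N21: 70 each.
    N10: 100+70 = 170 > 150
    N15: 20+70 = 90 ≤ 110
    N21: 10+70 = 80 > 60
Round 3 — N10, N21 seize.
  N10 sheds 170 L/s to N14: 170 each.
    N14: 50+170 = 220 > 140
  N21 sheds 80 L/s to N14: 80 each.
    N14: 220+80 = 300 > 140
Round 4 — N14 seizes.
  N14 sheds 300 L/s: no online neighbours, lost.
No further seizures.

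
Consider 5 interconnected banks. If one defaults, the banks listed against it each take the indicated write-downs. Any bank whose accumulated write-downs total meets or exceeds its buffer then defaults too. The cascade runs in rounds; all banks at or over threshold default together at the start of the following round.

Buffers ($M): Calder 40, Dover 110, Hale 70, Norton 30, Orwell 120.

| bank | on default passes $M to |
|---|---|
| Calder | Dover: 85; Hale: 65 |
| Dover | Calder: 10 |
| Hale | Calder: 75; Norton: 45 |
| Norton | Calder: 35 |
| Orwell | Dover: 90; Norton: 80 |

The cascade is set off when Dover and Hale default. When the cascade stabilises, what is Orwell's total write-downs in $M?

0

Round 1 — Dover, Hale default (initial).
  Calder: +10+75 → 85 ≥ 40
  Norton: +45 → 45 ≥ 30
Round 2 — Calder, Norton default.
No further defaults.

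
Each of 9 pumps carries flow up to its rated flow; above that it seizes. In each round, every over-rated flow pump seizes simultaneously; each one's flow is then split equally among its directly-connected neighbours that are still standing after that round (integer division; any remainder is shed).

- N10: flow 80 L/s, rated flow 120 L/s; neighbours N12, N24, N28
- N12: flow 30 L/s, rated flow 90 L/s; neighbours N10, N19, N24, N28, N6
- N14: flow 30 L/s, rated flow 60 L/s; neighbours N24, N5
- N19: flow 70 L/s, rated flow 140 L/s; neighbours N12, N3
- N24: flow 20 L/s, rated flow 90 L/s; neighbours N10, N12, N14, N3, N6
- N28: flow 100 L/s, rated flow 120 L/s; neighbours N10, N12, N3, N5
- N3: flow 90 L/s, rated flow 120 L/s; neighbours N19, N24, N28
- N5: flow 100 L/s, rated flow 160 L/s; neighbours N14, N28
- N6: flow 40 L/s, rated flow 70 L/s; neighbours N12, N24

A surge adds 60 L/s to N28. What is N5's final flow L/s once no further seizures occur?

140

Round 1 — N28 at 160 > 120. N28 seizes.
  N28 sheds 160 L/s to N10, N12, N3, N5: 40 each.
    N10: 80+40 = 120 ≤ 120
    N12: 30+40 = 70 ≤ 90
    N3: 90+40 = 130 > 120
    N5: 100+40 = 140 ≤ 160
Round 2 — N3 seizes.
  N3 sheds 130 L/s to N19, N24: 65 each.
    N19: 70+65 = 135 ≤ 140
    N24: 20+65 = 85 ≤ 90
No further seizures.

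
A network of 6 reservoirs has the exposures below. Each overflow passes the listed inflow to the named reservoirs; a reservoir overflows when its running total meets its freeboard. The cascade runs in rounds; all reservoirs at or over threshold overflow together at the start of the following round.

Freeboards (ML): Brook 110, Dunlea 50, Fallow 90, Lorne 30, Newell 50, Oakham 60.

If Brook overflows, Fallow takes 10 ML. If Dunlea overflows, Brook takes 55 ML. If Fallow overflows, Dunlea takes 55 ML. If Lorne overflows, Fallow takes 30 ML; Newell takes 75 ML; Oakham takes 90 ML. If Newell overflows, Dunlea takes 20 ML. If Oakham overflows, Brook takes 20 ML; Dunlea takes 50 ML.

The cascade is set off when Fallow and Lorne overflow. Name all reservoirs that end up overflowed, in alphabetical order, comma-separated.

Round 1 — Fallow, Lorne overflow (initial).
  Dunlea: +55 → 55 ≥ 50
  Newell: +75 → 75 ≥ 50
  Oakham: +90 → 90 ≥ 60
Round 2 — Dunlea, Newell, Oakham overflow.
  Brook: +55+20 → 75 < 110
No further overflows.

Dunlea, Fallow, Lorne, Newell, Oakham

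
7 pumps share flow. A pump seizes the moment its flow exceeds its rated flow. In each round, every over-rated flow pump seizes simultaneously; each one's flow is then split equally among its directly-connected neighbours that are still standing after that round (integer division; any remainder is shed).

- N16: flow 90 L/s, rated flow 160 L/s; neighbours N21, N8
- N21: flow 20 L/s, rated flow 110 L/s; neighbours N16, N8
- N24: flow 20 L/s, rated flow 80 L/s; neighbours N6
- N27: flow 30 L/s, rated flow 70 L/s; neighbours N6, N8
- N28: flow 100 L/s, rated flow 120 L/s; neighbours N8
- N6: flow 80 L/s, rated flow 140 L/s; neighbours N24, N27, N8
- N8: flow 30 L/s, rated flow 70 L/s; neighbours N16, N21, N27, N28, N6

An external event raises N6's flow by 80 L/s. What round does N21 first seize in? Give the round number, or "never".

never

Round 1 — N6 at 160 > 140. N6 seizes.
  N6 sheds 160 L/s to N24, N27, N8: 53 each (1 lost).
    N24: 20+53 = 73 ≤ 80
    N27: 30+53 = 83 > 70
    N8: 30+53 = 83 > 70
Round 2 — N27, N8 seize.
  N27 sheds 83 L/s: no online neighbours, lost.
  N8 sheds 83 L/s to N16, N21, N28: 27 each (2 lost).
    N16: 90+27 = 117 ≤ 160
    N21: 20+27 = 47 ≤ 110
    N28: 100+27 = 127 > 120
Round 3 — N28 seizes.
  N28 sheds 127 L/s: no online neighbours, lost.
No further seizures.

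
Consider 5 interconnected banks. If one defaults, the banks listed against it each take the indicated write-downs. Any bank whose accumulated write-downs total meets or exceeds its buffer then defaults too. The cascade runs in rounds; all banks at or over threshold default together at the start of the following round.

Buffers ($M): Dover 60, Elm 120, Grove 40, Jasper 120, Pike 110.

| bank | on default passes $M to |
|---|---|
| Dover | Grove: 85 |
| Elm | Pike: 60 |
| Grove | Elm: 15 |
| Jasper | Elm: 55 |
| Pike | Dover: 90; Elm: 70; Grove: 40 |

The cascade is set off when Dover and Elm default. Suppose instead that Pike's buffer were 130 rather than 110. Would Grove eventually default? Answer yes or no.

yes

With Pike's buffer at 130:
Round 1 — Dover, Elm default (initial).
  Grove: +85 → 85 ≥ 40
  Pike: +60 → 60 < 130
Round 2 — Grove defaults.
No further defaults.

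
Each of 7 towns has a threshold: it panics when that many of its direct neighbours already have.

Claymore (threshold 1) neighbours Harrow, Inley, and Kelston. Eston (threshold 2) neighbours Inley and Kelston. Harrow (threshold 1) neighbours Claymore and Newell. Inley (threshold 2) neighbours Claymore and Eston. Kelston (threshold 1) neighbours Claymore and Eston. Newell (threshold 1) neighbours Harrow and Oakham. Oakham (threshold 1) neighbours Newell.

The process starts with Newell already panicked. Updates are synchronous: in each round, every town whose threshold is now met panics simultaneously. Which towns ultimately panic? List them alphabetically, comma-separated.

Round 1 — Newell panics (initial).
Round 2 — checking thresholds:
  Harrow: 1 of 2 neighbours ≥ 1, panics.
  Oakham: 1 of 1 neighbours ≥ 1, panics.
Round 3 — checking thresholds:
  Claymore: 1 of 3 neighbours ≥ 1, panics.
Round 4 — checking thresholds:
  Inley: 1 of 2 neighbours < 2, below threshold.
  Kelston: 1 of 2 neighbours ≥ 1, panics.
Round 5 — no new panics; cascade stops.

Claymore, Harrow, Kelston, Newell, Oakham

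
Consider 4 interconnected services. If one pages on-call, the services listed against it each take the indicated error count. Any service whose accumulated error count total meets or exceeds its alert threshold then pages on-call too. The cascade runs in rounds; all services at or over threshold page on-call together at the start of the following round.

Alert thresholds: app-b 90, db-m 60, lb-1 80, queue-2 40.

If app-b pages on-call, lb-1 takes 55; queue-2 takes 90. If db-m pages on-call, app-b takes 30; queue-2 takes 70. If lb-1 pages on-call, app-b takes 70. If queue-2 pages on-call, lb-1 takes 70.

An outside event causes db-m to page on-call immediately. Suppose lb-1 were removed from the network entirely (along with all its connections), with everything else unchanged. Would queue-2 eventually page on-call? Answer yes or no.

yes

With lb-1 removed:
Round 1 — db-m pages on-call (initial).
  app-b: +30 → 30 < 90
  queue-2: +70 → 70 ≥ 40
Round 2 — queue-2 pages on-call.
No further pages.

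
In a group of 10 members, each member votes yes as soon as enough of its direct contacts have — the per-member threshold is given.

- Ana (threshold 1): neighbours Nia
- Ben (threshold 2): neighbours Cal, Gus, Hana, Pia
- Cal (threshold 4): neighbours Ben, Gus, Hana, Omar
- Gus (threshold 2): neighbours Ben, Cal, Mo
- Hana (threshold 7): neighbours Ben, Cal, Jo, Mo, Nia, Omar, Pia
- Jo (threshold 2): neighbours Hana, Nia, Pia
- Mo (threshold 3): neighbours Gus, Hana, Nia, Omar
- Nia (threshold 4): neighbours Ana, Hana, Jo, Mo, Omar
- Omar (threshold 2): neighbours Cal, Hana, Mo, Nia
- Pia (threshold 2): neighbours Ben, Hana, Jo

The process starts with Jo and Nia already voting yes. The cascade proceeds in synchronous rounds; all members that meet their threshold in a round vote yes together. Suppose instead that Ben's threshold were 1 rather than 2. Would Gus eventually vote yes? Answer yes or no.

no

With Ben's threshold at 1:
Round 1 — Jo, Nia vote yes (initial).
Round 2 — checking thresholds:
  Ana: 1 of 1 neighbours ≥ 1, votes yes.
  Hana: 2 of 7 neighbours < 7, holds.
  Mo: 1 of 4 neighbours < 3, holds.
  Omar: 1 of 4 neighbours < 2, holds.
  Pia: 1 of 3 neighbours < 2, holds.
Round 3 — no new yes votes; cascade stops.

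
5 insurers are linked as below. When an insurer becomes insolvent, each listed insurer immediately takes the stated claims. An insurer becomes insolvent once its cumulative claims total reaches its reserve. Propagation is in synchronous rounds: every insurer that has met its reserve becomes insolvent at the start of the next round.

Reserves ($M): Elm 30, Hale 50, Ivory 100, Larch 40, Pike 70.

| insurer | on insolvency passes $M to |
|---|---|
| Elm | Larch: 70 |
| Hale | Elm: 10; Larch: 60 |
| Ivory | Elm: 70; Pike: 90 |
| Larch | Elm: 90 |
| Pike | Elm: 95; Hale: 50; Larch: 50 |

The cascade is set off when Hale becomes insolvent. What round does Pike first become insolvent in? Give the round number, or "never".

never

Round 1 — Hale becomes insolvent (initial).
  Elm: +10 → 10 < 30
  Larch: +60 → 60 ≥ 40
Round 2 — Larch becomes insolvent.
  Elm: +90 → 100 ≥ 30
Round 3 — Elm becomes insolvent.
No further insolvencies.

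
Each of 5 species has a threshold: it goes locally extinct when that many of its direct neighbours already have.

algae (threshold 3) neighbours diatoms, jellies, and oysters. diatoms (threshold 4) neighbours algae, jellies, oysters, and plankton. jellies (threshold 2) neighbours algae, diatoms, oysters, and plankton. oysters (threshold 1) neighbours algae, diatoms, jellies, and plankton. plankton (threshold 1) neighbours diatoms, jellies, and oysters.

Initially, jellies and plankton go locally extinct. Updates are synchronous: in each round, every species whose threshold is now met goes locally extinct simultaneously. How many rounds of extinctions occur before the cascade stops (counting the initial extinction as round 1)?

Round 1 — jellies, plankton go locally extinct (initial).
Round 2 — checking thresholds:
  algae: 1 of 3 neighbours < 3, not yet.
  diatoms: 2 of 4 neighbours < 4, not yet.
  oysters: 2 of 4 neighbours ≥ 1, goes locally extinct.
Round 3 — no new extinctions; cascade stops.

2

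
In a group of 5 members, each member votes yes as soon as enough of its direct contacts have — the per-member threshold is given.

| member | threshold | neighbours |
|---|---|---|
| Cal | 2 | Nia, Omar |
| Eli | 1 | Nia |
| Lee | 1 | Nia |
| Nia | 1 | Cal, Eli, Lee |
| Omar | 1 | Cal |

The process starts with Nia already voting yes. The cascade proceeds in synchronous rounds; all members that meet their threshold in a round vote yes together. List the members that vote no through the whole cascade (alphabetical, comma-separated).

Round 1 — Nia votes yes (initial).
Round 2 — checking thresholds:
  Cal: 1 of 2 neighbours < 2, holds.
  Eli: 1 of 1 neighbours ≥ 1, votes yes.
  Lee: 1 of 1 neighbours ≥ 1, votes yes.
Round 3 — no new yes votes; cascade stops.

Cal, Omar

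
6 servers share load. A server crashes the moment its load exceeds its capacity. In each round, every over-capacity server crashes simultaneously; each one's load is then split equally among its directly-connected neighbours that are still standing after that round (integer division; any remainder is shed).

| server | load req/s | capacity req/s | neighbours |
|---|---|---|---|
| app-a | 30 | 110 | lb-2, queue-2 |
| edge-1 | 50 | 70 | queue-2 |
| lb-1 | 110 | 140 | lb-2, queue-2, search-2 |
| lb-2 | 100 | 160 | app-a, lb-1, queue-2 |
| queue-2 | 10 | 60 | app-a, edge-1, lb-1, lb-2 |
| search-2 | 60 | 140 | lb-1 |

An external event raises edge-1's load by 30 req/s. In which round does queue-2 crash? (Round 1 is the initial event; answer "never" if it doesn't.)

Round 1 — edge-1 at 80 > 70. edge-1 crashes.
  edge-1 sheds 80 req/s to queue-2: 80 each.
    queue-2: 10+80 = 90 > 60
Round 2 — queue-2 crashes.
  queue-2 sheds 90 req/s to app-a, lb-1, lb-2: 30 each.
    app-a: 30+30 = 60 ≤ 110
    lb-1: 110+30 = 140 ≤ 140
    lb-2: 100+30 = 130 ≤ 160
No further crashes.

2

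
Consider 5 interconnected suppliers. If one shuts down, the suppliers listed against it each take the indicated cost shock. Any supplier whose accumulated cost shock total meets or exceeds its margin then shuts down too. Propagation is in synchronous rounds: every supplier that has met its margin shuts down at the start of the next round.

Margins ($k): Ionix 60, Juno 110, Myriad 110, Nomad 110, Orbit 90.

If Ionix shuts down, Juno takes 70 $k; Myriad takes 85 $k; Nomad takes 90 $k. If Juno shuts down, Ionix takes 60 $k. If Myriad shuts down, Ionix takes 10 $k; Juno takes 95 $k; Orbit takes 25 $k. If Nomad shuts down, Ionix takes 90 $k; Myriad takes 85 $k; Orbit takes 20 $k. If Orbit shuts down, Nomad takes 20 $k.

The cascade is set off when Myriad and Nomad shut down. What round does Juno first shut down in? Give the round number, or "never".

Round 1 — Myriad, Nomad shut down (initial).
  Ionix: +10+90 → 100 ≥ 60
  Juno: +95 → 95 < 110
  Orbit: +25+20 → 45 < 90
Round 2 — Ionix shuts down.
  Juno: +70 → 165 ≥ 110
Round 3 — Juno shuts down.
No further shutdowns.

3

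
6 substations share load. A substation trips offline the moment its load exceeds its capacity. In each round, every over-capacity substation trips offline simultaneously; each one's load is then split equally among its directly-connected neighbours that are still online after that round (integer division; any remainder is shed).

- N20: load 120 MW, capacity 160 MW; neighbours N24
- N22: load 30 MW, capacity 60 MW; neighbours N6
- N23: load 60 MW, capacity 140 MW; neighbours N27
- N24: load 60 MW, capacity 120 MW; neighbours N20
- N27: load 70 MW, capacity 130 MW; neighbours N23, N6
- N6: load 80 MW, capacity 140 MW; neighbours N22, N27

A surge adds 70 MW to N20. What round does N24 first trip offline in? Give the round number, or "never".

Round 1 — N20 at 190 > 160. N20 trips offline.
  N20 sheds 190 MW to N24: 190 each.
    N24: 60+190 = 250 > 120
Round 2 — N24 trips offline.
  N24 sheds 250 MW: no online neighbours, lost.
No further trips.

2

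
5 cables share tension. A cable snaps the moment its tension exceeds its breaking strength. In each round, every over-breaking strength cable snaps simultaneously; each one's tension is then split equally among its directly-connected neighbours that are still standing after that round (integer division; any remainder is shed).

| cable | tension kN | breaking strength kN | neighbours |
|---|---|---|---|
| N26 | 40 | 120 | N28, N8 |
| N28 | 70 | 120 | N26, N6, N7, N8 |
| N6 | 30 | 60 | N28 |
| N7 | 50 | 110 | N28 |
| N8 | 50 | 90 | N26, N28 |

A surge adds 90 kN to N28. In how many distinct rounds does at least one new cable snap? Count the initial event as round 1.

2

Round 1 — N28 at 160 > 120. N28 snaps.
  N28 sheds 160 kN to N26, N6, N7, N8: 40 each.
    N26: 40+40 = 80 ≤ 120
    N6: 30+40 = 70 > 60
    N7: 50+40 = 90 ≤ 110
    N8: 50+40 = 90 ≤ 90
Round 2 — N6 snaps.
  N6 sheds 70 kN: no online neighbours, lost.
No further breaks.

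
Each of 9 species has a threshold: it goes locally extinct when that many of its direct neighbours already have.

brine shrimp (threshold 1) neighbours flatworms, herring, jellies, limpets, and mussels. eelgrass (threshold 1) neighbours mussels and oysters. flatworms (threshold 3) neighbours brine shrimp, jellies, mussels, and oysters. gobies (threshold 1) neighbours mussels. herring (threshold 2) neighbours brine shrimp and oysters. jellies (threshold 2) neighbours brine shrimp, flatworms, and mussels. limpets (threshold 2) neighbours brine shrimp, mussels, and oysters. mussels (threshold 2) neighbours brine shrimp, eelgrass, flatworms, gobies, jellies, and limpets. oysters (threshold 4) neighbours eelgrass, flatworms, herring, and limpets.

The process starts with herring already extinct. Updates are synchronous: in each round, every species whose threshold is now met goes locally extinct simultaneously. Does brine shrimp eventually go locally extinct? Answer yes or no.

Round 1 — herring goes locally extinct (initial).
Round 2 — checking thresholds:
  brine shrimp: 1 of 5 neighbours ≥ 1, goes locally extinct.
  oysters: 1 of 4 neighbours < 4, not yet.
Round 3 — no new extinctions; cascade stops.

yes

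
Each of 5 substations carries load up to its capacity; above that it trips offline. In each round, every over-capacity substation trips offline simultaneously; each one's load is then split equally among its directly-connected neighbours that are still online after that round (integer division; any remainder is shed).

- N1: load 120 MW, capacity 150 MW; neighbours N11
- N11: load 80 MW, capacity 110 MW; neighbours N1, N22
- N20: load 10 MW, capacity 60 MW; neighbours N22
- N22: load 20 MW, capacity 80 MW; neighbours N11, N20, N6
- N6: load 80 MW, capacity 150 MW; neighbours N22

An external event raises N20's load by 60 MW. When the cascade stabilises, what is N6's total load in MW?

125

Round 1 — N20 at 70 > 60. N20 trips offline.
  N20 sheds 70 MW to N22: 70 each.
    N22: 20+70 = 90 > 80
Round 2 — N22 trips offline.
  N22 sheds 90 MW to N11, N6: 45 each.
    N11: 80+45 = 125 > 110
    N6: 80+45 = 125 ≤ 150
Round 3 — N11 trips offline.
  N11 sheds 125 MW to N1: 125 each.
    N1: 120+125 = 245 > 150
Round 4 — N1 trips offline.
  N1 sheds 245 MW: no online neighbours, lost.
No further trips.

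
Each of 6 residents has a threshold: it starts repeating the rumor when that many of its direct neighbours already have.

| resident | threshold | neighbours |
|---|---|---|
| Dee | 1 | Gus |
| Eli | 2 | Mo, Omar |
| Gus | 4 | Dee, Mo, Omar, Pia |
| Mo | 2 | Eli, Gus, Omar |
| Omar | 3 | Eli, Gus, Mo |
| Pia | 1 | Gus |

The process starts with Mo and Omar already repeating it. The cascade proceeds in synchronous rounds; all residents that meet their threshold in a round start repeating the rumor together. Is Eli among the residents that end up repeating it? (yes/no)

yes

Round 1 — Mo, Omar start repeating the rumor (initial).
Round 2 — checking thresholds:
  Eli: 2 of 2 neighbours ≥ 2, starts repeating the rumor.
  Gus: 2 of 4 neighbours < 4, holds.
Round 3 — no new spreads; cascade stops.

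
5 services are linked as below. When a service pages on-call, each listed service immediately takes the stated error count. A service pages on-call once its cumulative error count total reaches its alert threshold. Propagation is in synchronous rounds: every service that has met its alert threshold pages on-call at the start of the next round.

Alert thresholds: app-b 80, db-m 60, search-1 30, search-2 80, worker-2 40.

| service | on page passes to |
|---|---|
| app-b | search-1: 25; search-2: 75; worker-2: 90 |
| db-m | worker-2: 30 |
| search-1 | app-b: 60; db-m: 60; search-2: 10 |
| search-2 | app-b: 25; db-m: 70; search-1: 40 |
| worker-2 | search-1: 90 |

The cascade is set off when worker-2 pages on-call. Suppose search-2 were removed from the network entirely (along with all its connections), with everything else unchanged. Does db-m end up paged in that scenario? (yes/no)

With search-2 removed:
Round 1 — worker-2 pages on-call (initial).
  search-1: +90 → 90 ≥ 30
Round 2 — search-1 pages on-call.
  app-b: +60 → 60 < 80
  db-m: +60 → 60 ≥ 60
Round 3 — db-m pages on-call.
No further pages.

yes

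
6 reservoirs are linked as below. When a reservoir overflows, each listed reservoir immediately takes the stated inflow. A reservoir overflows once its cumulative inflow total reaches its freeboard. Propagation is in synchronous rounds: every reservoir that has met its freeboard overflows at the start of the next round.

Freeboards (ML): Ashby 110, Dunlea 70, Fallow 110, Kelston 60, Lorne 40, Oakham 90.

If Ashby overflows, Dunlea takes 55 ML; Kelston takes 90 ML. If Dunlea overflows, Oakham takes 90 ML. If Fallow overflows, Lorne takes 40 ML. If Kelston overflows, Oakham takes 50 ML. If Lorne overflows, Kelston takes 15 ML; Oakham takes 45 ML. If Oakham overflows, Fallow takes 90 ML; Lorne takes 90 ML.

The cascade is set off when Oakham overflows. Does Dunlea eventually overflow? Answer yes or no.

Round 1 — Oakham overflows (initial).
  Fallow: +90 → 90 < 110
  Lorne: +90 → 90 ≥ 40
Round 2 — Lorne overflows.
  Kelston: +15 → 15 < 60
No further overflows.

no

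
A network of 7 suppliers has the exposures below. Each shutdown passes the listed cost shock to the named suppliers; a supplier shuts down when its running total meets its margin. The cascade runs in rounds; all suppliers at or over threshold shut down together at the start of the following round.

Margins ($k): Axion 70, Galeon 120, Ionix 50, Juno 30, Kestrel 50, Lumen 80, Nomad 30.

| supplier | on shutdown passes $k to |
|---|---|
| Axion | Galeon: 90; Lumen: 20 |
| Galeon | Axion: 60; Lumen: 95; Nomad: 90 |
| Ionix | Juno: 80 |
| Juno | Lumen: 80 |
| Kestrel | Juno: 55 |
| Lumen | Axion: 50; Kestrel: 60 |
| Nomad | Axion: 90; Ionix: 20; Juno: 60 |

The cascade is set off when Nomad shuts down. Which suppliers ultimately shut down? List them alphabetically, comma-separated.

Axion, Juno, Kestrel, Lumen, Nomad

Round 1 — Nomad shuts down (initial).
  Axion: +90 → 90 ≥ 70
  Ionix: +20 → 20 < 50
  Juno: +60 → 60 ≥ 30
Round 2 — Axion, Juno shut down.
  Galeon: +90 → 90 < 120
  Lumen: +20+80 → 100 ≥ 80
Round 3 — Lumen shuts down.
  Kestrel: +60 → 60 ≥ 50
Round 4 — Kestrel shuts down.
No further shutdowns.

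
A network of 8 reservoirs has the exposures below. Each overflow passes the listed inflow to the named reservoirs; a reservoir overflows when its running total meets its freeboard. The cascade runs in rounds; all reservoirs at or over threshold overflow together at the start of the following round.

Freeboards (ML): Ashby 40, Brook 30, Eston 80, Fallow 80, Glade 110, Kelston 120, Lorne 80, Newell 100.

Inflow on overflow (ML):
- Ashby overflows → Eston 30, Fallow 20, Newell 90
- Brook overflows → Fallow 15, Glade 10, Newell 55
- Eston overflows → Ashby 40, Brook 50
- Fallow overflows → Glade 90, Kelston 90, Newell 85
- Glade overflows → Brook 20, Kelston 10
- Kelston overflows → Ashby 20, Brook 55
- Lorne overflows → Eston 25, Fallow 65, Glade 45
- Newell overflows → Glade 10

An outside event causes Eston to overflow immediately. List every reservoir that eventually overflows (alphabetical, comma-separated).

Ashby, Brook, Eston, Newell

Round 1 — Eston overflows (initial).
  Ashby: +40 → 40 ≥ 40
  Brook: +50 → 50 ≥ 30
Round 2 — Ashby, Brook overflow.
  Fallow: +20+15 → 35 < 80
  Glade: +10 → 10 < 110
  Newell: +90+55 → 145 ≥ 100
Round 3 — Newell overflows.
  Glade: +10 → 20 < 110
No further overflows.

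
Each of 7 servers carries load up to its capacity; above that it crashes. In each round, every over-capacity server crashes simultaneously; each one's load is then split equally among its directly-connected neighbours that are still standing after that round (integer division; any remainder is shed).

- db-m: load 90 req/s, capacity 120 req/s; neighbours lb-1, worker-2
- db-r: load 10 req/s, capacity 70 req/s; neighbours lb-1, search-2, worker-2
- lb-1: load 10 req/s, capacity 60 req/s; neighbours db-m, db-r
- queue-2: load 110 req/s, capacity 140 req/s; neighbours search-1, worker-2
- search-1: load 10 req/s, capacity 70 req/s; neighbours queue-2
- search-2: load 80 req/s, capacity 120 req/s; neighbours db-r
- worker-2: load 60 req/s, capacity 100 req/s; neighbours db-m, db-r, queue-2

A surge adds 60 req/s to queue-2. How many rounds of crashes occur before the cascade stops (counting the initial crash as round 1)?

4

Round 1 — queue-2 at 170 > 140. queue-2 crashes.
  queue-2 sheds 170 req/s to search-1, worker-2: 85 each.
    search-1: 10+85 = 95 > 70
    worker-2: 60+85 = 145 > 100
Round 2 — search-1, worker-2 crash.
  search-1 sheds 95 req/s: no online neighbours, lost.
  worker-2 sheds 145 req/s to db-m, db-r: 72 each (1 lost).
    db-m: 90+72 = 162 > 120
    db-r: 10+72 = 82 > 70
Round 3 — db-m, db-r crash.
  db-m sheds 162 req/s to lb-1: 162 each.
    lb-1: 10+162 = 172 > 60
  db-r sheds 82 req/s to lb-1, search-2: 41 each.
    lb-1: 172+41 = 213 > 60
    search-2: 80+41 = 121 > 120
Round 4 — lb-1, search-2 crash.
  lb-1 sheds 213 req/s: no online neighbours, lost.
  search-2 sheds 121 req/s: no online neighbours, lost.
No further crashes.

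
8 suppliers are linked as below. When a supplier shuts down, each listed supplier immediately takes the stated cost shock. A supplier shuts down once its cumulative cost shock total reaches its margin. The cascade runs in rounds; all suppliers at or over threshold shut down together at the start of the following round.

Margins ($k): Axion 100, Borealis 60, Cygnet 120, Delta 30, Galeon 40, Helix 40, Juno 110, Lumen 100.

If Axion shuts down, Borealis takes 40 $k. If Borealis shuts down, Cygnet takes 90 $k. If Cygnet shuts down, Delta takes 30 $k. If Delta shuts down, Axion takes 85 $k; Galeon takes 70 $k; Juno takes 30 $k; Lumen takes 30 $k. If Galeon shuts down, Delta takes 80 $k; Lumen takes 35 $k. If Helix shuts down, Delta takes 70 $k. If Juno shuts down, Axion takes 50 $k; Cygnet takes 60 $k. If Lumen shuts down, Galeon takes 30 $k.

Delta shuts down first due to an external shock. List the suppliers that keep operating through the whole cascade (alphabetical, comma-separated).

Axion, Borealis, Cygnet, Helix, Juno, Lumen

Round 1 — Delta shuts down (initial).
  Axion: +85 → 85 < 100
  Galeon: +70 → 70 ≥ 40
  Juno: +30 → 30 < 110
  Lumen: +30 → 30 < 100
Round 2 — Galeon shuts down.
  Lumen: +35 → 65 < 100
No further shutdowns.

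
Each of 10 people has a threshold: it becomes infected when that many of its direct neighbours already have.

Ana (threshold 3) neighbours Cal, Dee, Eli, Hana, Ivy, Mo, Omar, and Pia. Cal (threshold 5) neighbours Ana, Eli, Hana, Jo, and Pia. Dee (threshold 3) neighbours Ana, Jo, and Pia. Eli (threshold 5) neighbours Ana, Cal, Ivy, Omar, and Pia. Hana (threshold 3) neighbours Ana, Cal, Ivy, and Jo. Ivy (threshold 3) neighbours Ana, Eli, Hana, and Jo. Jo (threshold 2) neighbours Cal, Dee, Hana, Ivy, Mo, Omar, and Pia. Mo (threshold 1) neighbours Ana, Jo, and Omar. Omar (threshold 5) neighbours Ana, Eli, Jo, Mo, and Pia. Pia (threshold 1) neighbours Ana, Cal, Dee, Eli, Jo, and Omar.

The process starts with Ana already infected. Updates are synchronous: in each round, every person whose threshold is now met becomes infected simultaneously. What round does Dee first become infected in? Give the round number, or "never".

Round 1 — Ana becomes infected (initial).
Round 2 — checking thresholds:
  Cal: 1 of 5 neighbours < 5, not yet.
  Dee: 1 of 3 neighbours < 3, not yet.
  Eli: 1 of 5 neighbours < 5, not yet.
  Hana: 1 of 4 neighbours < 3, not yet.
  Ivy: 1 of 4 neighbours < 3, not yet.
  Mo: 1 of 3 neighbours ≥ 1, becomes infected.
  Omar: 1 of 5 neighbours < 5, not yet.
  Pia: 1 of 6 neighbours ≥ 1, becomes infected.
Round 3 — checking thresholds:
  Cal: 2 of 5 neighbours < 5, not yet.
  Dee: 2 of 3 neighbours < 3, not yet.
  Eli: 2 of 5 neighbours < 5, not yet.
  Hana: 1 of 4 neighbours < 3, not yet.
  Ivy: 1 of 4 neighbours < 3, not yet.
  Jo: 2 of 7 neighbours ≥ 2, becomes infected.
  Omar: 3 of 5 neighbours < 5, not yet.
Round 4 — checking thresholds:
  Cal: 3 of 5 neighbours < 5, not yet.
  Dee: 3 of 3 neighbours ≥ 3, becomes infected.
  Eli: 2 of 5 neighbours < 5, not yet.
  Hana: 2 of 4 neighbours < 3, not yet.
  Ivy: 2 of 4 neighbours < 3, not yet.
  Omar: 4 of 5 neighbours < 5, not yet.
Round 5 — no new infections; cascade stops.

4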